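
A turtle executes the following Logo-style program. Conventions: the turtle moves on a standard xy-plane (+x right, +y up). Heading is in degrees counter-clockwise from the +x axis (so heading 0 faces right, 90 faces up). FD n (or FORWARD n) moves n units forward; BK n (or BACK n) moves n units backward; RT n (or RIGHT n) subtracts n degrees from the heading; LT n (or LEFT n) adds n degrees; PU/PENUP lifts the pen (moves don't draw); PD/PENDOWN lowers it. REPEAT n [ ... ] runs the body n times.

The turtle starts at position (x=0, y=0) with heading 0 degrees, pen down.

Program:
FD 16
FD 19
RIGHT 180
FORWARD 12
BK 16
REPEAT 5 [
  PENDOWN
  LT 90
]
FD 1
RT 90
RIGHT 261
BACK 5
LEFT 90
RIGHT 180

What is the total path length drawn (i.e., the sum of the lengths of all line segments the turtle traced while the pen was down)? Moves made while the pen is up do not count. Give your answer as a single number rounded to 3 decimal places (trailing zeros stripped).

Executing turtle program step by step:
Start: pos=(0,0), heading=0, pen down
FD 16: (0,0) -> (16,0) [heading=0, draw]
FD 19: (16,0) -> (35,0) [heading=0, draw]
RT 180: heading 0 -> 180
FD 12: (35,0) -> (23,0) [heading=180, draw]
BK 16: (23,0) -> (39,0) [heading=180, draw]
REPEAT 5 [
  -- iteration 1/5 --
  PD: pen down
  LT 90: heading 180 -> 270
  -- iteration 2/5 --
  PD: pen down
  LT 90: heading 270 -> 0
  -- iteration 3/5 --
  PD: pen down
  LT 90: heading 0 -> 90
  -- iteration 4/5 --
  PD: pen down
  LT 90: heading 90 -> 180
  -- iteration 5/5 --
  PD: pen down
  LT 90: heading 180 -> 270
]
FD 1: (39,0) -> (39,-1) [heading=270, draw]
RT 90: heading 270 -> 180
RT 261: heading 180 -> 279
BK 5: (39,-1) -> (38.218,3.938) [heading=279, draw]
LT 90: heading 279 -> 9
RT 180: heading 9 -> 189
Final: pos=(38.218,3.938), heading=189, 6 segment(s) drawn

Segment lengths:
  seg 1: (0,0) -> (16,0), length = 16
  seg 2: (16,0) -> (35,0), length = 19
  seg 3: (35,0) -> (23,0), length = 12
  seg 4: (23,0) -> (39,0), length = 16
  seg 5: (39,0) -> (39,-1), length = 1
  seg 6: (39,-1) -> (38.218,3.938), length = 5
Total = 69

Answer: 69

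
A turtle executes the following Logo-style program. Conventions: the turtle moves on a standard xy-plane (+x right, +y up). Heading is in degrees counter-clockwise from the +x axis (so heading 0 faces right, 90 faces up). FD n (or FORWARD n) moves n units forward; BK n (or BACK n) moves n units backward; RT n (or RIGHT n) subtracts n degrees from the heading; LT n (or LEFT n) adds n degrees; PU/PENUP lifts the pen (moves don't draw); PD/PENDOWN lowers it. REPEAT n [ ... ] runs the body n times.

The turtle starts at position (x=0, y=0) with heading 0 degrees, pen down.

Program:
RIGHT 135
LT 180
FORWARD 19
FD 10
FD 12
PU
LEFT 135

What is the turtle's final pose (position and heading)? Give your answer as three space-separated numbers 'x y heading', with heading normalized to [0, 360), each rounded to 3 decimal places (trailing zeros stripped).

Answer: 28.991 28.991 180

Derivation:
Executing turtle program step by step:
Start: pos=(0,0), heading=0, pen down
RT 135: heading 0 -> 225
LT 180: heading 225 -> 45
FD 19: (0,0) -> (13.435,13.435) [heading=45, draw]
FD 10: (13.435,13.435) -> (20.506,20.506) [heading=45, draw]
FD 12: (20.506,20.506) -> (28.991,28.991) [heading=45, draw]
PU: pen up
LT 135: heading 45 -> 180
Final: pos=(28.991,28.991), heading=180, 3 segment(s) drawn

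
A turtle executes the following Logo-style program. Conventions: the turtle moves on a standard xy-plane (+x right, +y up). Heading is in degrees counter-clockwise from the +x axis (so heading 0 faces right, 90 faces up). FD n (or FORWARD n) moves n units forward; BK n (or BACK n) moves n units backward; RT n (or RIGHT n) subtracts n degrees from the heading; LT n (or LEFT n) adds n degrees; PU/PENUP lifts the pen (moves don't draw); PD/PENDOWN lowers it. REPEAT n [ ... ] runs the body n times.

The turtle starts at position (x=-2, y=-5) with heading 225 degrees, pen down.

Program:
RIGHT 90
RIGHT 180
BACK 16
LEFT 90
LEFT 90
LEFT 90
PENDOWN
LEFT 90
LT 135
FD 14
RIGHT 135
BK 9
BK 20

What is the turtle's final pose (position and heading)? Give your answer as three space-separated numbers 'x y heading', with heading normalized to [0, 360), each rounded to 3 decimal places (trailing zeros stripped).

Answer: -33.82 40.82 315

Derivation:
Executing turtle program step by step:
Start: pos=(-2,-5), heading=225, pen down
RT 90: heading 225 -> 135
RT 180: heading 135 -> 315
BK 16: (-2,-5) -> (-13.314,6.314) [heading=315, draw]
LT 90: heading 315 -> 45
LT 90: heading 45 -> 135
LT 90: heading 135 -> 225
PD: pen down
LT 90: heading 225 -> 315
LT 135: heading 315 -> 90
FD 14: (-13.314,6.314) -> (-13.314,20.314) [heading=90, draw]
RT 135: heading 90 -> 315
BK 9: (-13.314,20.314) -> (-19.678,26.678) [heading=315, draw]
BK 20: (-19.678,26.678) -> (-33.82,40.82) [heading=315, draw]
Final: pos=(-33.82,40.82), heading=315, 4 segment(s) drawn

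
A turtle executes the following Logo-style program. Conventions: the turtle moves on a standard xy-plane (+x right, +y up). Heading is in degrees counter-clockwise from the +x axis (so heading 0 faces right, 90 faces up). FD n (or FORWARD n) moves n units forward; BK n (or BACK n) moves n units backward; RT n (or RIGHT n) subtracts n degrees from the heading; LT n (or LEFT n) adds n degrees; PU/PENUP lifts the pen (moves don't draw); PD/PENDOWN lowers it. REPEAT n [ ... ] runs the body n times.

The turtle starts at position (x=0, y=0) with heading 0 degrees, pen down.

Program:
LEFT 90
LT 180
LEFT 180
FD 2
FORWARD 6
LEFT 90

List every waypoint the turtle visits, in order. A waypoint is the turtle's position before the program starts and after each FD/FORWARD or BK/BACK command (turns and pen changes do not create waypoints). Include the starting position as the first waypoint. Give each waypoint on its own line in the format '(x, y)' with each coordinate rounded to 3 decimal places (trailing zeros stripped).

Answer: (0, 0)
(0, 2)
(0, 8)

Derivation:
Executing turtle program step by step:
Start: pos=(0,0), heading=0, pen down
LT 90: heading 0 -> 90
LT 180: heading 90 -> 270
LT 180: heading 270 -> 90
FD 2: (0,0) -> (0,2) [heading=90, draw]
FD 6: (0,2) -> (0,8) [heading=90, draw]
LT 90: heading 90 -> 180
Final: pos=(0,8), heading=180, 2 segment(s) drawn
Waypoints (3 total):
(0, 0)
(0, 2)
(0, 8)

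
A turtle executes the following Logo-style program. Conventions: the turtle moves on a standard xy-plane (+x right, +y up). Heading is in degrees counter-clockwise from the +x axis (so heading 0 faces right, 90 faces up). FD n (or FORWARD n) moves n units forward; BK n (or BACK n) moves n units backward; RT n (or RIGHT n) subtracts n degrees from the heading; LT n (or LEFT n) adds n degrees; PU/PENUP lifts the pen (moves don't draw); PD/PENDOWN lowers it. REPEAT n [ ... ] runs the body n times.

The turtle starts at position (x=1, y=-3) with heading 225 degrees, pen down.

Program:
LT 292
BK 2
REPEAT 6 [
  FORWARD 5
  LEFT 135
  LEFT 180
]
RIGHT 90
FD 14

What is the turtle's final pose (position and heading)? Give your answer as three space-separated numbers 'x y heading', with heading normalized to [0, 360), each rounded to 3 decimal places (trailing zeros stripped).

Answer: -3.456 8.164 157

Derivation:
Executing turtle program step by step:
Start: pos=(1,-3), heading=225, pen down
LT 292: heading 225 -> 157
BK 2: (1,-3) -> (2.841,-3.781) [heading=157, draw]
REPEAT 6 [
  -- iteration 1/6 --
  FD 5: (2.841,-3.781) -> (-1.762,-1.828) [heading=157, draw]
  LT 135: heading 157 -> 292
  LT 180: heading 292 -> 112
  -- iteration 2/6 --
  FD 5: (-1.762,-1.828) -> (-3.635,2.808) [heading=112, draw]
  LT 135: heading 112 -> 247
  LT 180: heading 247 -> 67
  -- iteration 3/6 --
  FD 5: (-3.635,2.808) -> (-1.681,7.411) [heading=67, draw]
  LT 135: heading 67 -> 202
  LT 180: heading 202 -> 22
  -- iteration 4/6 --
  FD 5: (-1.681,7.411) -> (2.955,9.284) [heading=22, draw]
  LT 135: heading 22 -> 157
  LT 180: heading 157 -> 337
  -- iteration 5/6 --
  FD 5: (2.955,9.284) -> (7.558,7.33) [heading=337, draw]
  LT 135: heading 337 -> 112
  LT 180: heading 112 -> 292
  -- iteration 6/6 --
  FD 5: (7.558,7.33) -> (9.431,2.694) [heading=292, draw]
  LT 135: heading 292 -> 67
  LT 180: heading 67 -> 247
]
RT 90: heading 247 -> 157
FD 14: (9.431,2.694) -> (-3.456,8.164) [heading=157, draw]
Final: pos=(-3.456,8.164), heading=157, 8 segment(s) drawn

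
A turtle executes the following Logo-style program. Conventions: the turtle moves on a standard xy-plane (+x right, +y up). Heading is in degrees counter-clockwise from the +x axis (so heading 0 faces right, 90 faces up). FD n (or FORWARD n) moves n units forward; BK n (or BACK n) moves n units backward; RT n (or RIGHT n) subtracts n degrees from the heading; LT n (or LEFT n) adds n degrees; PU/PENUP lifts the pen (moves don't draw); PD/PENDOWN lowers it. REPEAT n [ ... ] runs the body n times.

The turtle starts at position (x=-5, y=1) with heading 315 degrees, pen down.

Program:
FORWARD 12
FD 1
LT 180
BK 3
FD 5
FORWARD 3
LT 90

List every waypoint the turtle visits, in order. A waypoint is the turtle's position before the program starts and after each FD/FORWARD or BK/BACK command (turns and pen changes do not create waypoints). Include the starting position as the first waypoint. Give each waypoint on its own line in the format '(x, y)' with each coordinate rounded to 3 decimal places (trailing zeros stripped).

Answer: (-5, 1)
(3.485, -7.485)
(4.192, -8.192)
(6.314, -10.314)
(2.778, -6.778)
(0.657, -4.657)

Derivation:
Executing turtle program step by step:
Start: pos=(-5,1), heading=315, pen down
FD 12: (-5,1) -> (3.485,-7.485) [heading=315, draw]
FD 1: (3.485,-7.485) -> (4.192,-8.192) [heading=315, draw]
LT 180: heading 315 -> 135
BK 3: (4.192,-8.192) -> (6.314,-10.314) [heading=135, draw]
FD 5: (6.314,-10.314) -> (2.778,-6.778) [heading=135, draw]
FD 3: (2.778,-6.778) -> (0.657,-4.657) [heading=135, draw]
LT 90: heading 135 -> 225
Final: pos=(0.657,-4.657), heading=225, 5 segment(s) drawn
Waypoints (6 total):
(-5, 1)
(3.485, -7.485)
(4.192, -8.192)
(6.314, -10.314)
(2.778, -6.778)
(0.657, -4.657)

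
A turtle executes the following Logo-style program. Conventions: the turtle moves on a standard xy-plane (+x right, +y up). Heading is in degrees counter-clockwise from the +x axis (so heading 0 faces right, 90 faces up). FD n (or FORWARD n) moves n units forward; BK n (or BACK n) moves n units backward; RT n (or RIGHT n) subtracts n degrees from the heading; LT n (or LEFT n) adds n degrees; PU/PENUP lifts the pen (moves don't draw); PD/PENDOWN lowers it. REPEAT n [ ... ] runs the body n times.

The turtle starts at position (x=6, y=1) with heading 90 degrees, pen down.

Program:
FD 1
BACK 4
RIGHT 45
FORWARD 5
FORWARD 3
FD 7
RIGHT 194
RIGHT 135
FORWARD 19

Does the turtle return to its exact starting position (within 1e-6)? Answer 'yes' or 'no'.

Executing turtle program step by step:
Start: pos=(6,1), heading=90, pen down
FD 1: (6,1) -> (6,2) [heading=90, draw]
BK 4: (6,2) -> (6,-2) [heading=90, draw]
RT 45: heading 90 -> 45
FD 5: (6,-2) -> (9.536,1.536) [heading=45, draw]
FD 3: (9.536,1.536) -> (11.657,3.657) [heading=45, draw]
FD 7: (11.657,3.657) -> (16.607,8.607) [heading=45, draw]
RT 194: heading 45 -> 211
RT 135: heading 211 -> 76
FD 19: (16.607,8.607) -> (21.203,27.042) [heading=76, draw]
Final: pos=(21.203,27.042), heading=76, 6 segment(s) drawn

Start position: (6, 1)
Final position: (21.203, 27.042)
Distance = 30.155; >= 1e-6 -> NOT closed

Answer: no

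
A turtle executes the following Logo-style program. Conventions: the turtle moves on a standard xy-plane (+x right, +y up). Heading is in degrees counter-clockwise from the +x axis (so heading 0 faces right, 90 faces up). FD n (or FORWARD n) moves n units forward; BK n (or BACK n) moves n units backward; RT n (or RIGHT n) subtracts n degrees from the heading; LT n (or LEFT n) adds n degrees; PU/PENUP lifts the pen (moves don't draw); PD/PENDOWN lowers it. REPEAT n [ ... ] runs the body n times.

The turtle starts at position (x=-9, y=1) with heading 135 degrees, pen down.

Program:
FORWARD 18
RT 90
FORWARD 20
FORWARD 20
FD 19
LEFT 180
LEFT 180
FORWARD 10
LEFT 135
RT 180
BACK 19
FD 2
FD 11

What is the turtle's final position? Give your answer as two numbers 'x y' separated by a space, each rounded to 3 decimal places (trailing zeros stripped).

Answer: 21.062 62.518

Derivation:
Executing turtle program step by step:
Start: pos=(-9,1), heading=135, pen down
FD 18: (-9,1) -> (-21.728,13.728) [heading=135, draw]
RT 90: heading 135 -> 45
FD 20: (-21.728,13.728) -> (-7.586,27.87) [heading=45, draw]
FD 20: (-7.586,27.87) -> (6.556,42.012) [heading=45, draw]
FD 19: (6.556,42.012) -> (19.991,55.447) [heading=45, draw]
LT 180: heading 45 -> 225
LT 180: heading 225 -> 45
FD 10: (19.991,55.447) -> (27.062,62.518) [heading=45, draw]
LT 135: heading 45 -> 180
RT 180: heading 180 -> 0
BK 19: (27.062,62.518) -> (8.062,62.518) [heading=0, draw]
FD 2: (8.062,62.518) -> (10.062,62.518) [heading=0, draw]
FD 11: (10.062,62.518) -> (21.062,62.518) [heading=0, draw]
Final: pos=(21.062,62.518), heading=0, 8 segment(s) drawn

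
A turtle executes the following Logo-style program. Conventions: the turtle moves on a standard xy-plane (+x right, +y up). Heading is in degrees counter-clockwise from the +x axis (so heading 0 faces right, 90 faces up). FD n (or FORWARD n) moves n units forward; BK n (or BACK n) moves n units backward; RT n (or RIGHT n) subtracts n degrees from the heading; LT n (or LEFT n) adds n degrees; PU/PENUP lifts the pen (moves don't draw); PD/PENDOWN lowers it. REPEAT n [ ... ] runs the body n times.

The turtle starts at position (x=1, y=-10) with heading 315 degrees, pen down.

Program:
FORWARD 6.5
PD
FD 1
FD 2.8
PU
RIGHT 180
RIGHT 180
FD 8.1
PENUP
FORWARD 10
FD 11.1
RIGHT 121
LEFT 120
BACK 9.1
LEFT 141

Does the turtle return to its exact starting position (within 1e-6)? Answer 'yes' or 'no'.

Executing turtle program step by step:
Start: pos=(1,-10), heading=315, pen down
FD 6.5: (1,-10) -> (5.596,-14.596) [heading=315, draw]
PD: pen down
FD 1: (5.596,-14.596) -> (6.303,-15.303) [heading=315, draw]
FD 2.8: (6.303,-15.303) -> (8.283,-17.283) [heading=315, draw]
PU: pen up
RT 180: heading 315 -> 135
RT 180: heading 135 -> 315
FD 8.1: (8.283,-17.283) -> (14.011,-23.011) [heading=315, move]
PU: pen up
FD 10: (14.011,-23.011) -> (21.082,-30.082) [heading=315, move]
FD 11.1: (21.082,-30.082) -> (28.931,-37.931) [heading=315, move]
RT 121: heading 315 -> 194
LT 120: heading 194 -> 314
BK 9.1: (28.931,-37.931) -> (22.609,-31.385) [heading=314, move]
LT 141: heading 314 -> 95
Final: pos=(22.609,-31.385), heading=95, 3 segment(s) drawn

Start position: (1, -10)
Final position: (22.609, -31.385)
Distance = 30.402; >= 1e-6 -> NOT closed

Answer: no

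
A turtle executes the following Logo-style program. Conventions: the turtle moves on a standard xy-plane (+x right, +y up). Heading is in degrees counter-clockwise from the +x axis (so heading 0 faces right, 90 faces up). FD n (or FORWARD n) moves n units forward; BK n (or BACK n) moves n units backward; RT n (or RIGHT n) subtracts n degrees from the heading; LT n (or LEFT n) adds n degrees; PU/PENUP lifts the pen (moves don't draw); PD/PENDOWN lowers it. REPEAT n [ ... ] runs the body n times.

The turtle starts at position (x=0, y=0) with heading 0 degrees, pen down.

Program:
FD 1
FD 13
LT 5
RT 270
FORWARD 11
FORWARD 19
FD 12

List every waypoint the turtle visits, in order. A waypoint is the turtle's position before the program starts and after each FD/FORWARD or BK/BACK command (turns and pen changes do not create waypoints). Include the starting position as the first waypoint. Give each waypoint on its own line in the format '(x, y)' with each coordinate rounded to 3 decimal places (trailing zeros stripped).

Executing turtle program step by step:
Start: pos=(0,0), heading=0, pen down
FD 1: (0,0) -> (1,0) [heading=0, draw]
FD 13: (1,0) -> (14,0) [heading=0, draw]
LT 5: heading 0 -> 5
RT 270: heading 5 -> 95
FD 11: (14,0) -> (13.041,10.958) [heading=95, draw]
FD 19: (13.041,10.958) -> (11.385,29.886) [heading=95, draw]
FD 12: (11.385,29.886) -> (10.339,41.84) [heading=95, draw]
Final: pos=(10.339,41.84), heading=95, 5 segment(s) drawn
Waypoints (6 total):
(0, 0)
(1, 0)
(14, 0)
(13.041, 10.958)
(11.385, 29.886)
(10.339, 41.84)

Answer: (0, 0)
(1, 0)
(14, 0)
(13.041, 10.958)
(11.385, 29.886)
(10.339, 41.84)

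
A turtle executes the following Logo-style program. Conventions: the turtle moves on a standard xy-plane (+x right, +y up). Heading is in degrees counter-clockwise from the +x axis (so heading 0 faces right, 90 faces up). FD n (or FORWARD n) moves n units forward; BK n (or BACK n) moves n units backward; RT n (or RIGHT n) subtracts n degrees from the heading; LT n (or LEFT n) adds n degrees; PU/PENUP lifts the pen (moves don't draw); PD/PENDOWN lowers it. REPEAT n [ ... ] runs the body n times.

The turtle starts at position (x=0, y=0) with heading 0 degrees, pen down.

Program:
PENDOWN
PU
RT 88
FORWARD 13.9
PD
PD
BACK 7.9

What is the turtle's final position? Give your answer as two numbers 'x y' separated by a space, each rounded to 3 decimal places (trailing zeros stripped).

Executing turtle program step by step:
Start: pos=(0,0), heading=0, pen down
PD: pen down
PU: pen up
RT 88: heading 0 -> 272
FD 13.9: (0,0) -> (0.485,-13.892) [heading=272, move]
PD: pen down
PD: pen down
BK 7.9: (0.485,-13.892) -> (0.209,-5.996) [heading=272, draw]
Final: pos=(0.209,-5.996), heading=272, 1 segment(s) drawn

Answer: 0.209 -5.996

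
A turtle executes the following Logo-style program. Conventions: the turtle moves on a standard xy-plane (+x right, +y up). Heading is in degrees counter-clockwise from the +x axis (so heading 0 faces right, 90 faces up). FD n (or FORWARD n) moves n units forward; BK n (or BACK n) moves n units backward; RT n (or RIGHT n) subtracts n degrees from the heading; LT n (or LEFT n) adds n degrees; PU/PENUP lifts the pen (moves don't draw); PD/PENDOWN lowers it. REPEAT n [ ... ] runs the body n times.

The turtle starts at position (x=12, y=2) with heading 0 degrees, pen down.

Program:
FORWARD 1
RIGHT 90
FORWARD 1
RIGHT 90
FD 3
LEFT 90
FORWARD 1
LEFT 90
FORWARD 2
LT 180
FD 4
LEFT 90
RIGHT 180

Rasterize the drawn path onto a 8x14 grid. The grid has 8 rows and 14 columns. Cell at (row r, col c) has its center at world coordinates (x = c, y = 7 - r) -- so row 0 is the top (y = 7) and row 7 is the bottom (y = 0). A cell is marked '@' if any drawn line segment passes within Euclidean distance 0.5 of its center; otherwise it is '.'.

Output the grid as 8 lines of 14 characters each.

Answer: ..............
..............
..............
..............
..............
............@@
..........@@@@
........@@@@@.

Derivation:
Segment 0: (12,2) -> (13,2)
Segment 1: (13,2) -> (13,1)
Segment 2: (13,1) -> (10,1)
Segment 3: (10,1) -> (10,-0)
Segment 4: (10,-0) -> (12,-0)
Segment 5: (12,-0) -> (8,0)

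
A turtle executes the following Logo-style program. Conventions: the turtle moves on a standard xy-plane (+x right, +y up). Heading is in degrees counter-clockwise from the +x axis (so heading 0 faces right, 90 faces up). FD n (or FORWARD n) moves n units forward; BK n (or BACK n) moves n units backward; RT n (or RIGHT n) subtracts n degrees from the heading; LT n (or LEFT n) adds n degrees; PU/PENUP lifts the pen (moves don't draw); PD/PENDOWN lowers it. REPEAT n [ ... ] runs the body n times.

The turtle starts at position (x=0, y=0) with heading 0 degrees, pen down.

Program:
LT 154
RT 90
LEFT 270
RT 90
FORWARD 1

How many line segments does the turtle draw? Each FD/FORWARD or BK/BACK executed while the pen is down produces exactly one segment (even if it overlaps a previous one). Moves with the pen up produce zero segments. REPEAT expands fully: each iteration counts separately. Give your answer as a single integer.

Executing turtle program step by step:
Start: pos=(0,0), heading=0, pen down
LT 154: heading 0 -> 154
RT 90: heading 154 -> 64
LT 270: heading 64 -> 334
RT 90: heading 334 -> 244
FD 1: (0,0) -> (-0.438,-0.899) [heading=244, draw]
Final: pos=(-0.438,-0.899), heading=244, 1 segment(s) drawn
Segments drawn: 1

Answer: 1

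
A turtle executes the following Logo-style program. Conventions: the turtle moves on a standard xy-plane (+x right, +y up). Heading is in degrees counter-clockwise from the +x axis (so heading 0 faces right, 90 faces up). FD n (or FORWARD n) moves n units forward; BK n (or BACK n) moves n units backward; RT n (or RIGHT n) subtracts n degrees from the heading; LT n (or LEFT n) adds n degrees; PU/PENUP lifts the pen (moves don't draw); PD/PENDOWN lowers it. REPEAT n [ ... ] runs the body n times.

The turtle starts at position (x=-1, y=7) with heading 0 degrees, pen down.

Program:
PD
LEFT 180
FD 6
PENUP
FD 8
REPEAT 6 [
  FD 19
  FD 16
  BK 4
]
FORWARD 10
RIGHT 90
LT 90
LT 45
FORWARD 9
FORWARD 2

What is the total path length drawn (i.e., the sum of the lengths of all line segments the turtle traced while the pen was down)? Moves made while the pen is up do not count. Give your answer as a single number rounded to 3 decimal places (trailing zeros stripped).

Executing turtle program step by step:
Start: pos=(-1,7), heading=0, pen down
PD: pen down
LT 180: heading 0 -> 180
FD 6: (-1,7) -> (-7,7) [heading=180, draw]
PU: pen up
FD 8: (-7,7) -> (-15,7) [heading=180, move]
REPEAT 6 [
  -- iteration 1/6 --
  FD 19: (-15,7) -> (-34,7) [heading=180, move]
  FD 16: (-34,7) -> (-50,7) [heading=180, move]
  BK 4: (-50,7) -> (-46,7) [heading=180, move]
  -- iteration 2/6 --
  FD 19: (-46,7) -> (-65,7) [heading=180, move]
  FD 16: (-65,7) -> (-81,7) [heading=180, move]
  BK 4: (-81,7) -> (-77,7) [heading=180, move]
  -- iteration 3/6 --
  FD 19: (-77,7) -> (-96,7) [heading=180, move]
  FD 16: (-96,7) -> (-112,7) [heading=180, move]
  BK 4: (-112,7) -> (-108,7) [heading=180, move]
  -- iteration 4/6 --
  FD 19: (-108,7) -> (-127,7) [heading=180, move]
  FD 16: (-127,7) -> (-143,7) [heading=180, move]
  BK 4: (-143,7) -> (-139,7) [heading=180, move]
  -- iteration 5/6 --
  FD 19: (-139,7) -> (-158,7) [heading=180, move]
  FD 16: (-158,7) -> (-174,7) [heading=180, move]
  BK 4: (-174,7) -> (-170,7) [heading=180, move]
  -- iteration 6/6 --
  FD 19: (-170,7) -> (-189,7) [heading=180, move]
  FD 16: (-189,7) -> (-205,7) [heading=180, move]
  BK 4: (-205,7) -> (-201,7) [heading=180, move]
]
FD 10: (-201,7) -> (-211,7) [heading=180, move]
RT 90: heading 180 -> 90
LT 90: heading 90 -> 180
LT 45: heading 180 -> 225
FD 9: (-211,7) -> (-217.364,0.636) [heading=225, move]
FD 2: (-217.364,0.636) -> (-218.778,-0.778) [heading=225, move]
Final: pos=(-218.778,-0.778), heading=225, 1 segment(s) drawn

Segment lengths:
  seg 1: (-1,7) -> (-7,7), length = 6
Total = 6

Answer: 6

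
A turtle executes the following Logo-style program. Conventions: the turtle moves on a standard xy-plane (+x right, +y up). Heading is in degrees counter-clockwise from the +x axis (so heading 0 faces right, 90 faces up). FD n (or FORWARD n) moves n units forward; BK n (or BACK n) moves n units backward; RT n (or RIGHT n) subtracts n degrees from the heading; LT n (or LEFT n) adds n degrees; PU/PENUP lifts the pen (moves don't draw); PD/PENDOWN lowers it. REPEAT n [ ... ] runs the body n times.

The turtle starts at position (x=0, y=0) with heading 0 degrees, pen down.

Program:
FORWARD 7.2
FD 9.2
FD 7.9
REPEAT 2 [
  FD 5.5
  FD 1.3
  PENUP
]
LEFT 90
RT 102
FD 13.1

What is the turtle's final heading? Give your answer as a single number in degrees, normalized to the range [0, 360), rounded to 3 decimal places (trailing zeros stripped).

Answer: 348

Derivation:
Executing turtle program step by step:
Start: pos=(0,0), heading=0, pen down
FD 7.2: (0,0) -> (7.2,0) [heading=0, draw]
FD 9.2: (7.2,0) -> (16.4,0) [heading=0, draw]
FD 7.9: (16.4,0) -> (24.3,0) [heading=0, draw]
REPEAT 2 [
  -- iteration 1/2 --
  FD 5.5: (24.3,0) -> (29.8,0) [heading=0, draw]
  FD 1.3: (29.8,0) -> (31.1,0) [heading=0, draw]
  PU: pen up
  -- iteration 2/2 --
  FD 5.5: (31.1,0) -> (36.6,0) [heading=0, move]
  FD 1.3: (36.6,0) -> (37.9,0) [heading=0, move]
  PU: pen up
]
LT 90: heading 0 -> 90
RT 102: heading 90 -> 348
FD 13.1: (37.9,0) -> (50.714,-2.724) [heading=348, move]
Final: pos=(50.714,-2.724), heading=348, 5 segment(s) drawn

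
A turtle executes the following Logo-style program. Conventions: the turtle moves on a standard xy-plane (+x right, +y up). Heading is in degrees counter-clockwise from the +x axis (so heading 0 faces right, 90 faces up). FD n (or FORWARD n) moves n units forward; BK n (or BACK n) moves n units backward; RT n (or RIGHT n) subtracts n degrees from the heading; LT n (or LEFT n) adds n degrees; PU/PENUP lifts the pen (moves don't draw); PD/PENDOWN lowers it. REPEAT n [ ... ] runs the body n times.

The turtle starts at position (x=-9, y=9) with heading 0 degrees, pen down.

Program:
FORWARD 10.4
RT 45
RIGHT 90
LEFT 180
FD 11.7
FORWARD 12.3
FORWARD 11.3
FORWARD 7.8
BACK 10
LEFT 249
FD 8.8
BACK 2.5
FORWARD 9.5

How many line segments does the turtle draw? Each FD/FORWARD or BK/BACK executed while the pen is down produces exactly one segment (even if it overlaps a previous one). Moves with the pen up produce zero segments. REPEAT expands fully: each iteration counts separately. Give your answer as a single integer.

Answer: 9

Derivation:
Executing turtle program step by step:
Start: pos=(-9,9), heading=0, pen down
FD 10.4: (-9,9) -> (1.4,9) [heading=0, draw]
RT 45: heading 0 -> 315
RT 90: heading 315 -> 225
LT 180: heading 225 -> 45
FD 11.7: (1.4,9) -> (9.673,17.273) [heading=45, draw]
FD 12.3: (9.673,17.273) -> (18.371,25.971) [heading=45, draw]
FD 11.3: (18.371,25.971) -> (26.361,33.961) [heading=45, draw]
FD 7.8: (26.361,33.961) -> (31.876,39.476) [heading=45, draw]
BK 10: (31.876,39.476) -> (24.805,32.405) [heading=45, draw]
LT 249: heading 45 -> 294
FD 8.8: (24.805,32.405) -> (28.385,24.366) [heading=294, draw]
BK 2.5: (28.385,24.366) -> (27.368,26.65) [heading=294, draw]
FD 9.5: (27.368,26.65) -> (31.232,17.971) [heading=294, draw]
Final: pos=(31.232,17.971), heading=294, 9 segment(s) drawn
Segments drawn: 9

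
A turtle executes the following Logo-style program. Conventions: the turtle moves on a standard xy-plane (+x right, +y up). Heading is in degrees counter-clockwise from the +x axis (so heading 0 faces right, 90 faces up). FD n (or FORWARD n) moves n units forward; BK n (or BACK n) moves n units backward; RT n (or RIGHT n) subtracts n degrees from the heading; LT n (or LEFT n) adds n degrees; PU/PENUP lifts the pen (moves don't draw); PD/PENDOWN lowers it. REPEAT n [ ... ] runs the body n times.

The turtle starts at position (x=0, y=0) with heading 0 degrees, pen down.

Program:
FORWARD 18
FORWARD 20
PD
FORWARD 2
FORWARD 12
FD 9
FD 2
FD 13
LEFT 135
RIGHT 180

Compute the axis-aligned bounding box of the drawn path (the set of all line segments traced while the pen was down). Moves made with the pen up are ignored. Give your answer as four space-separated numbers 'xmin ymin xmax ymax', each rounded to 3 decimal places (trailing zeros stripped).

Answer: 0 0 76 0

Derivation:
Executing turtle program step by step:
Start: pos=(0,0), heading=0, pen down
FD 18: (0,0) -> (18,0) [heading=0, draw]
FD 20: (18,0) -> (38,0) [heading=0, draw]
PD: pen down
FD 2: (38,0) -> (40,0) [heading=0, draw]
FD 12: (40,0) -> (52,0) [heading=0, draw]
FD 9: (52,0) -> (61,0) [heading=0, draw]
FD 2: (61,0) -> (63,0) [heading=0, draw]
FD 13: (63,0) -> (76,0) [heading=0, draw]
LT 135: heading 0 -> 135
RT 180: heading 135 -> 315
Final: pos=(76,0), heading=315, 7 segment(s) drawn

Segment endpoints: x in {0, 18, 38, 40, 52, 61, 63, 76}, y in {0}
xmin=0, ymin=0, xmax=76, ymax=0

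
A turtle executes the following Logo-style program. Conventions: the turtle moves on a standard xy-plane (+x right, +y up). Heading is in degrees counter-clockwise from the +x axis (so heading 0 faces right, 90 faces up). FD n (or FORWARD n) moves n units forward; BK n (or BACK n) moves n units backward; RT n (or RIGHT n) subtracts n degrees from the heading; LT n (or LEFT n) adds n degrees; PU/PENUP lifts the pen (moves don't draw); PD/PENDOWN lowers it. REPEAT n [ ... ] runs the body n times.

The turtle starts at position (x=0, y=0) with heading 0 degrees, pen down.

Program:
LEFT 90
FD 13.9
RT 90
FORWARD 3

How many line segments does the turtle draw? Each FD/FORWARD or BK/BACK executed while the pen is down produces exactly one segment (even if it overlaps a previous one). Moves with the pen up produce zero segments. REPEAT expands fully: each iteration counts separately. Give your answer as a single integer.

Answer: 2

Derivation:
Executing turtle program step by step:
Start: pos=(0,0), heading=0, pen down
LT 90: heading 0 -> 90
FD 13.9: (0,0) -> (0,13.9) [heading=90, draw]
RT 90: heading 90 -> 0
FD 3: (0,13.9) -> (3,13.9) [heading=0, draw]
Final: pos=(3,13.9), heading=0, 2 segment(s) drawn
Segments drawn: 2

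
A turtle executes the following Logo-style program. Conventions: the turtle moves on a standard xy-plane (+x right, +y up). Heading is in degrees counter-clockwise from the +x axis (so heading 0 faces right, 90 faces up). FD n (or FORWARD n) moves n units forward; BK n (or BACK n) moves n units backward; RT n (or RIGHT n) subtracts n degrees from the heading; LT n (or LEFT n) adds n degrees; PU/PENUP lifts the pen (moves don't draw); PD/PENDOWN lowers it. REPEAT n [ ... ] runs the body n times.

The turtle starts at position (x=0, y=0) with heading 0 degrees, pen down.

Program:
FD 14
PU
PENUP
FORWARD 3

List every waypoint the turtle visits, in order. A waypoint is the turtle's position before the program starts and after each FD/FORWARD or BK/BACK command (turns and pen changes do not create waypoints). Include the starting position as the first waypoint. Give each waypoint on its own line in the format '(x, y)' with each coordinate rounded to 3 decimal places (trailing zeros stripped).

Executing turtle program step by step:
Start: pos=(0,0), heading=0, pen down
FD 14: (0,0) -> (14,0) [heading=0, draw]
PU: pen up
PU: pen up
FD 3: (14,0) -> (17,0) [heading=0, move]
Final: pos=(17,0), heading=0, 1 segment(s) drawn
Waypoints (3 total):
(0, 0)
(14, 0)
(17, 0)

Answer: (0, 0)
(14, 0)
(17, 0)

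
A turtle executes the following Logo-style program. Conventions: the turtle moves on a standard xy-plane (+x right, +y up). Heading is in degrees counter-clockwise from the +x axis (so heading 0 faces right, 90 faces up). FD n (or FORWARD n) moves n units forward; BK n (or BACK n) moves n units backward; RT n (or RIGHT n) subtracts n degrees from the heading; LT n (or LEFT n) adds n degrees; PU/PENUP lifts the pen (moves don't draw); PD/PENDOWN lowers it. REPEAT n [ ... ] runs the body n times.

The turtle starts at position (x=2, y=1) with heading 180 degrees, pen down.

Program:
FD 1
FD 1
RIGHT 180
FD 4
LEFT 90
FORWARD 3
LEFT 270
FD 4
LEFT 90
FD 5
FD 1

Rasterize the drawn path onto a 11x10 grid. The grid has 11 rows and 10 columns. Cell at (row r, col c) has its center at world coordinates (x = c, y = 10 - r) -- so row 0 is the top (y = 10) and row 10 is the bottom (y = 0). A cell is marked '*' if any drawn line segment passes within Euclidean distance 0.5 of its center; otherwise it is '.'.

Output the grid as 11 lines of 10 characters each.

Segment 0: (2,1) -> (1,1)
Segment 1: (1,1) -> (0,1)
Segment 2: (0,1) -> (4,1)
Segment 3: (4,1) -> (4,4)
Segment 4: (4,4) -> (8,4)
Segment 5: (8,4) -> (8,9)
Segment 6: (8,9) -> (8,10)

Answer: ........*.
........*.
........*.
........*.
........*.
........*.
....*****.
....*.....
....*.....
*****.....
..........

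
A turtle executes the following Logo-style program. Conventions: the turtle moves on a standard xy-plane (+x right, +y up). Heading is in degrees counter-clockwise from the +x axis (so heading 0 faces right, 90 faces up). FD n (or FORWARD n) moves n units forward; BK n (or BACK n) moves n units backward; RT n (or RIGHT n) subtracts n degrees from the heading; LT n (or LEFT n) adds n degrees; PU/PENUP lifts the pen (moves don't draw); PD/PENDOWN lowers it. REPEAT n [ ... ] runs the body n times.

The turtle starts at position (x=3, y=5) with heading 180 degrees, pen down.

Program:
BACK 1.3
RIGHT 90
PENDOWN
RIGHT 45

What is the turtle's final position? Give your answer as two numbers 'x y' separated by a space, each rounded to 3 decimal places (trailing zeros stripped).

Answer: 4.3 5

Derivation:
Executing turtle program step by step:
Start: pos=(3,5), heading=180, pen down
BK 1.3: (3,5) -> (4.3,5) [heading=180, draw]
RT 90: heading 180 -> 90
PD: pen down
RT 45: heading 90 -> 45
Final: pos=(4.3,5), heading=45, 1 segment(s) drawn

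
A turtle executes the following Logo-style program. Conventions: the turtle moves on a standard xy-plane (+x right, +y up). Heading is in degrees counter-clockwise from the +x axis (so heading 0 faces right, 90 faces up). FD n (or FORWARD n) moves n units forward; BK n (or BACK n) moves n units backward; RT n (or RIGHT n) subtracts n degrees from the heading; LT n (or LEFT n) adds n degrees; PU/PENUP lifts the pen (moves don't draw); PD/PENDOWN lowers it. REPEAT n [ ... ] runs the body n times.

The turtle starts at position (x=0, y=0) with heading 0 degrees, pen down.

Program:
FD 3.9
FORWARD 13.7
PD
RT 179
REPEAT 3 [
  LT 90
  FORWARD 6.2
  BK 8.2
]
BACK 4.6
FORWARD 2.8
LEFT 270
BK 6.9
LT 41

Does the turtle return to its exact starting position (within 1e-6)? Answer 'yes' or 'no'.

Executing turtle program step by step:
Start: pos=(0,0), heading=0, pen down
FD 3.9: (0,0) -> (3.9,0) [heading=0, draw]
FD 13.7: (3.9,0) -> (17.6,0) [heading=0, draw]
PD: pen down
RT 179: heading 0 -> 181
REPEAT 3 [
  -- iteration 1/3 --
  LT 90: heading 181 -> 271
  FD 6.2: (17.6,0) -> (17.708,-6.199) [heading=271, draw]
  BK 8.2: (17.708,-6.199) -> (17.565,2) [heading=271, draw]
  -- iteration 2/3 --
  LT 90: heading 271 -> 1
  FD 6.2: (17.565,2) -> (23.764,2.108) [heading=1, draw]
  BK 8.2: (23.764,2.108) -> (15.565,1.965) [heading=1, draw]
  -- iteration 3/3 --
  LT 90: heading 1 -> 91
  FD 6.2: (15.565,1.965) -> (15.457,8.164) [heading=91, draw]
  BK 8.2: (15.457,8.164) -> (15.6,-0.035) [heading=91, draw]
]
BK 4.6: (15.6,-0.035) -> (15.681,-4.634) [heading=91, draw]
FD 2.8: (15.681,-4.634) -> (15.632,-1.835) [heading=91, draw]
LT 270: heading 91 -> 1
BK 6.9: (15.632,-1.835) -> (8.733,-1.955) [heading=1, draw]
LT 41: heading 1 -> 42
Final: pos=(8.733,-1.955), heading=42, 11 segment(s) drawn

Start position: (0, 0)
Final position: (8.733, -1.955)
Distance = 8.949; >= 1e-6 -> NOT closed

Answer: no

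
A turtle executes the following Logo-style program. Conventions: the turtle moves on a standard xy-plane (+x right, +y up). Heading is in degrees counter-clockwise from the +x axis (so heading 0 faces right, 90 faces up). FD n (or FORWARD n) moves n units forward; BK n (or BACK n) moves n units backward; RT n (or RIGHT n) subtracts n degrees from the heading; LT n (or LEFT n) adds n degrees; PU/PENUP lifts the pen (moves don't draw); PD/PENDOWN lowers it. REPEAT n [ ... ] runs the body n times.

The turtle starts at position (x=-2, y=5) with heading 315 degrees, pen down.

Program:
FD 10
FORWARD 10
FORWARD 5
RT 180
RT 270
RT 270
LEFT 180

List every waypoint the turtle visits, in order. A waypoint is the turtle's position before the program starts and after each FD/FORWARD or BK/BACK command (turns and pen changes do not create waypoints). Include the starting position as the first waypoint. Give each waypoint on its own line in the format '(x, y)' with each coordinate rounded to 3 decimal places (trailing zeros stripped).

Executing turtle program step by step:
Start: pos=(-2,5), heading=315, pen down
FD 10: (-2,5) -> (5.071,-2.071) [heading=315, draw]
FD 10: (5.071,-2.071) -> (12.142,-9.142) [heading=315, draw]
FD 5: (12.142,-9.142) -> (15.678,-12.678) [heading=315, draw]
RT 180: heading 315 -> 135
RT 270: heading 135 -> 225
RT 270: heading 225 -> 315
LT 180: heading 315 -> 135
Final: pos=(15.678,-12.678), heading=135, 3 segment(s) drawn
Waypoints (4 total):
(-2, 5)
(5.071, -2.071)
(12.142, -9.142)
(15.678, -12.678)

Answer: (-2, 5)
(5.071, -2.071)
(12.142, -9.142)
(15.678, -12.678)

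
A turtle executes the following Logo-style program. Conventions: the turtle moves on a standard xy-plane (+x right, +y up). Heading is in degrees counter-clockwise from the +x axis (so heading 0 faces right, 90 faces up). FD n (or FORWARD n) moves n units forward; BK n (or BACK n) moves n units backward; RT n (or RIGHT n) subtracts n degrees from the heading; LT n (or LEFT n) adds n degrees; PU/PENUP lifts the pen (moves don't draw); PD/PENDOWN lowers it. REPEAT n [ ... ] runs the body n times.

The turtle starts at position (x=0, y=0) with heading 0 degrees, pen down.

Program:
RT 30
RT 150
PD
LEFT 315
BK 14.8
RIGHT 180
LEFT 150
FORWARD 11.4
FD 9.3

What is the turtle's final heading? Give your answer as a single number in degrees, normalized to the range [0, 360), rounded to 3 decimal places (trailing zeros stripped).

Answer: 105

Derivation:
Executing turtle program step by step:
Start: pos=(0,0), heading=0, pen down
RT 30: heading 0 -> 330
RT 150: heading 330 -> 180
PD: pen down
LT 315: heading 180 -> 135
BK 14.8: (0,0) -> (10.465,-10.465) [heading=135, draw]
RT 180: heading 135 -> 315
LT 150: heading 315 -> 105
FD 11.4: (10.465,-10.465) -> (7.515,0.546) [heading=105, draw]
FD 9.3: (7.515,0.546) -> (5.108,9.529) [heading=105, draw]
Final: pos=(5.108,9.529), heading=105, 3 segment(s) drawn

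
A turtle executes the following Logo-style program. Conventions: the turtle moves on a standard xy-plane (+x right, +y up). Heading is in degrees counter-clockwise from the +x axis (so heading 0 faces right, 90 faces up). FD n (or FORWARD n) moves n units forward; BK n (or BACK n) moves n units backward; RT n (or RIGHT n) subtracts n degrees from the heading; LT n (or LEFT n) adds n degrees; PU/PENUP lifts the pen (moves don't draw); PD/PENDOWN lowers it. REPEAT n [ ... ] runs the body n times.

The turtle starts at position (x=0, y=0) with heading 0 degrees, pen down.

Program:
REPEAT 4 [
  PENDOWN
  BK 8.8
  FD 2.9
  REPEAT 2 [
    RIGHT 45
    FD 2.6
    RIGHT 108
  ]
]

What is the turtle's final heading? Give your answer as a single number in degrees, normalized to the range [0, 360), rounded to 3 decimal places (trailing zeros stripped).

Executing turtle program step by step:
Start: pos=(0,0), heading=0, pen down
REPEAT 4 [
  -- iteration 1/4 --
  PD: pen down
  BK 8.8: (0,0) -> (-8.8,0) [heading=0, draw]
  FD 2.9: (-8.8,0) -> (-5.9,0) [heading=0, draw]
  REPEAT 2 [
    -- iteration 1/2 --
    RT 45: heading 0 -> 315
    FD 2.6: (-5.9,0) -> (-4.062,-1.838) [heading=315, draw]
    RT 108: heading 315 -> 207
    -- iteration 2/2 --
    RT 45: heading 207 -> 162
    FD 2.6: (-4.062,-1.838) -> (-6.534,-1.035) [heading=162, draw]
    RT 108: heading 162 -> 54
  ]
  -- iteration 2/4 --
  PD: pen down
  BK 8.8: (-6.534,-1.035) -> (-11.707,-8.154) [heading=54, draw]
  FD 2.9: (-11.707,-8.154) -> (-10.002,-5.808) [heading=54, draw]
  REPEAT 2 [
    -- iteration 1/2 --
    RT 45: heading 54 -> 9
    FD 2.6: (-10.002,-5.808) -> (-7.434,-5.402) [heading=9, draw]
    RT 108: heading 9 -> 261
    -- iteration 2/2 --
    RT 45: heading 261 -> 216
    FD 2.6: (-7.434,-5.402) -> (-9.538,-6.93) [heading=216, draw]
    RT 108: heading 216 -> 108
  ]
  -- iteration 3/4 --
  PD: pen down
  BK 8.8: (-9.538,-6.93) -> (-6.818,-15.299) [heading=108, draw]
  FD 2.9: (-6.818,-15.299) -> (-7.714,-12.541) [heading=108, draw]
  REPEAT 2 [
    -- iteration 1/2 --
    RT 45: heading 108 -> 63
    FD 2.6: (-7.714,-12.541) -> (-6.534,-10.224) [heading=63, draw]
    RT 108: heading 63 -> 315
    -- iteration 2/2 --
    RT 45: heading 315 -> 270
    FD 2.6: (-6.534,-10.224) -> (-6.534,-12.824) [heading=270, draw]
    RT 108: heading 270 -> 162
  ]
  -- iteration 4/4 --
  PD: pen down
  BK 8.8: (-6.534,-12.824) -> (1.835,-15.544) [heading=162, draw]
  FD 2.9: (1.835,-15.544) -> (-0.923,-14.648) [heading=162, draw]
  REPEAT 2 [
    -- iteration 1/2 --
    RT 45: heading 162 -> 117
    FD 2.6: (-0.923,-14.648) -> (-2.103,-12.331) [heading=117, draw]
    RT 108: heading 117 -> 9
    -- iteration 2/2 --
    RT 45: heading 9 -> 324
    FD 2.6: (-2.103,-12.331) -> (0,-13.859) [heading=324, draw]
    RT 108: heading 324 -> 216
  ]
]
Final: pos=(0,-13.859), heading=216, 16 segment(s) drawn

Answer: 216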